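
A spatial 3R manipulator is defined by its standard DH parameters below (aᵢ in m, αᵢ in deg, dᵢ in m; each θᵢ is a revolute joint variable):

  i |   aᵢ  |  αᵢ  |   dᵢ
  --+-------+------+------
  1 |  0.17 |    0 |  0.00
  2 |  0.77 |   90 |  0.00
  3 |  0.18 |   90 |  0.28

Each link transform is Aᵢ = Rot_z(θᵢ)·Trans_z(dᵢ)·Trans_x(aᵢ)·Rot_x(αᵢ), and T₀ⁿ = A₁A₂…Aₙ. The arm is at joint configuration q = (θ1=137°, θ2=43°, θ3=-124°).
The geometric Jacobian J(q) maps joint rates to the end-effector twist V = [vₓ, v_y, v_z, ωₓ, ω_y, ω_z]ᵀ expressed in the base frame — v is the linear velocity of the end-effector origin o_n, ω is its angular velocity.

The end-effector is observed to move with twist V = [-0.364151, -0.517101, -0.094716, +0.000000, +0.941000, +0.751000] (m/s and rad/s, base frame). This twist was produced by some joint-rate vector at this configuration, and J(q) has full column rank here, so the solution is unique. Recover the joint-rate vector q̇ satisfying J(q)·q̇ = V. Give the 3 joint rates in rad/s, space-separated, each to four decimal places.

o_n = [-0.7937, 0.3959, -0.1492]
J₁: ẑ×o_n = [-0.3959, -0.7937, 0.0000], ω = ẑ
J2: z=[0.0000, 0.0000, 1.0000] o=[-0.1243, 0.1159, 0.0000] → [-0.2800, -0.6693, 0.0000, 0.0000, 0.0000, 1.0000]
J3: z=[0.0000, 1.0000, 0.0000] o=[-0.8943, 0.1159, 0.0000] → [-0.1492, 0.0000, -0.1007, 0.0000, 1.0000, 0.0000]
q̇ = J⁺·V = [0.1160, 0.6350, 0.9410]

0.1160 0.6350 0.9410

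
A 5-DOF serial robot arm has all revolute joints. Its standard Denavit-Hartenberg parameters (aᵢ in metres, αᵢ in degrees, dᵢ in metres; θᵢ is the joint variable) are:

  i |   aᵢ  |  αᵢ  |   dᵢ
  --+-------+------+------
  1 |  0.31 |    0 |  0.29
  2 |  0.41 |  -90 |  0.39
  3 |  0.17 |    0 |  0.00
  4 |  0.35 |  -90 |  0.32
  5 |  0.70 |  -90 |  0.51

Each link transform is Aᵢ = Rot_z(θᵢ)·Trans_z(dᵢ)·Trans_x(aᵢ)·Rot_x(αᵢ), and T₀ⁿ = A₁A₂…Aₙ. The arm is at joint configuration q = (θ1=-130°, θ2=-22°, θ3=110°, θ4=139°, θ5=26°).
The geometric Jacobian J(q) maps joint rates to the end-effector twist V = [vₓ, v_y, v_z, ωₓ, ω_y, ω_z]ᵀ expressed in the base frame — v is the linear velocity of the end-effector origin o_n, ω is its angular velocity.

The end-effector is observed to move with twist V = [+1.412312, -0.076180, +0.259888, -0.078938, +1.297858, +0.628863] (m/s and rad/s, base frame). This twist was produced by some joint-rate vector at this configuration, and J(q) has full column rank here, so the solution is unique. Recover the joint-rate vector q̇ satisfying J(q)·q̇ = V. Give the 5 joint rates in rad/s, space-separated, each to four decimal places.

-0.1120 0.9480 -0.9260 -0.2570 -0.5780

o_n = [-0.6143, -0.4731, 1.6171]
J₁: ẑ×o_n = [0.4731, -0.6143, 0.0000], ω = ẑ
J2: z=[0.0000, 0.0000, 1.0000] o=[-0.1993, -0.2375, 0.2900] → [0.2356, -0.4151, 0.0000, 0.0000, 0.0000, 1.0000]
J3: z=[0.4695, -0.8829, 0.0000] o=[-0.5613, -0.4300, 0.6800] → [-0.8274, -0.4400, -0.0671, 0.4695, -0.8829, 0.0000]
J4: z=[0.4695, -0.8829, 0.0000] o=[-0.5099, -0.4027, 0.5203] → [-0.9685, -0.5150, -0.1252, 0.4695, -0.8829, 0.0000]
J5: z=[-0.8243, -0.4383, 0.3584] o=[-0.2490, -0.6263, 0.8470] → [-0.3925, 0.5039, -0.2865, -0.8243, -0.4383, 0.3584]
q̇ = J⁺·V = [-0.1120, 0.9480, -0.9260, -0.2570, -0.5780]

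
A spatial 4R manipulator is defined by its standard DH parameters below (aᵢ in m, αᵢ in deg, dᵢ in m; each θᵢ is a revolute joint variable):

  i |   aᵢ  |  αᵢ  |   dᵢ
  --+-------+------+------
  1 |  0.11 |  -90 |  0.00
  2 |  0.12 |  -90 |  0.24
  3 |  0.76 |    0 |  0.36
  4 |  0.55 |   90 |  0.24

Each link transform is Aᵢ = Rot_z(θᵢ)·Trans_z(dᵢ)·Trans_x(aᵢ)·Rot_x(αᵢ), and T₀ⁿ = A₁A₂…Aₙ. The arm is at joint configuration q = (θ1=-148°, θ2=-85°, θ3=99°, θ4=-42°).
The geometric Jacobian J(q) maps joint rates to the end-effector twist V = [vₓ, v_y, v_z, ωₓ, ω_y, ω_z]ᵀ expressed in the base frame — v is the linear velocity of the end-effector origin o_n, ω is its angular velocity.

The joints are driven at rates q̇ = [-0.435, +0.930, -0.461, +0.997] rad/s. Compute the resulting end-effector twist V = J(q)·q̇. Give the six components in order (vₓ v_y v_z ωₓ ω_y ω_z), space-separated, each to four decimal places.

-0.1271 0.5510 -0.4818 0.0400 -1.0716 -0.4817

o_n = [-1.1374, 0.4353, 0.2472]
J₁: ẑ×o_n = [-0.4353, -1.1374, 0.0000], ω = ẑ
J2: z=[0.5299, -0.8480, 0.0000] o=[-0.0933, -0.0583, 0.0000] → [-0.2097, -0.1310, -0.6239, 0.5299, -0.8480, 0.0000]
J3: z=[-0.8448, -0.5279, -0.0872] o=[0.0250, -0.2674, 0.1195] → [-0.0062, 0.2092, -1.2073, -0.8448, -0.5279, -0.0872]
J4: z=[-0.8448, -0.5279, -0.0872] o=[-0.6681, 0.1847, -0.0303] → [-0.1246, 0.2753, -0.4595, -0.8448, -0.5279, -0.0872]
V = J·q̇ = [-0.1271, 0.5510, -0.4818, 0.0400, -1.0716, -0.4817]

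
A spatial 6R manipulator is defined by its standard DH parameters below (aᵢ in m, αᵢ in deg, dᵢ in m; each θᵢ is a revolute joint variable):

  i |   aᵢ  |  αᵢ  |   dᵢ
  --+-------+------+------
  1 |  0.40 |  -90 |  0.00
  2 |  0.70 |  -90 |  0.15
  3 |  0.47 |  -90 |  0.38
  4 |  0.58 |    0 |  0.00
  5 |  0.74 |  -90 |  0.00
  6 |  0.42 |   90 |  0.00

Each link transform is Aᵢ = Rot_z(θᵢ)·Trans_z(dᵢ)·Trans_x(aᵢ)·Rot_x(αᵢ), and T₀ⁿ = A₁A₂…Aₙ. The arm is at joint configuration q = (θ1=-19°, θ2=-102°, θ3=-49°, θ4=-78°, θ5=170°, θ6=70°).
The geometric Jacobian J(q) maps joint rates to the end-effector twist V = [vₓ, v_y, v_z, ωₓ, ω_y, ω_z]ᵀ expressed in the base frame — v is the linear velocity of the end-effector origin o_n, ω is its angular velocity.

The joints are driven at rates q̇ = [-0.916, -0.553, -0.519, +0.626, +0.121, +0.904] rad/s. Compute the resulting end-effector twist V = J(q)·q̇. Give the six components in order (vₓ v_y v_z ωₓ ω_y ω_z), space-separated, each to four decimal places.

o_n = [0.5570, 0.6875, 0.7659]
J₁: ẑ×o_n = [-0.6875, 0.5570, 0.0000], ω = ẑ
J2: z=[0.3256, 0.9455, 0.0000] o=[0.3782, -0.1302, 0.0000] → [0.7242, -0.2494, 0.0971, 0.3256, 0.9455, 0.0000]
J3: z=[0.9249, -0.3185, 0.2079] o=[0.2894, 0.0590, 0.6847] → [-0.1565, -0.0195, 0.6665, 0.9249, -0.3185, 0.2079]
J4: z=[-0.3620, -0.5692, 0.7382] o=[0.6957, 0.2942, 1.0653] → [-0.1199, -0.2108, -0.2213, -0.3620, -0.5692, 0.7382]
J5: z=[-0.3620, -0.5692, 0.7382] o=[1.2345, 0.2050, 1.2607] → [-0.0746, -0.6792, -0.5603, -0.3620, -0.5692, 0.7382]
J6: z=[-0.0844, -0.7687, -0.6341] o=[0.5475, 0.4209, 1.0903] → [0.4184, -0.0334, -0.0152, -0.0844, -0.7687, -0.6341]
V = J·q̇ = [0.6047, -0.6066, -0.6197, -1.0067, -1.4777, -1.0457]

0.6047 -0.6066 -0.6197 -1.0067 -1.4777 -1.0457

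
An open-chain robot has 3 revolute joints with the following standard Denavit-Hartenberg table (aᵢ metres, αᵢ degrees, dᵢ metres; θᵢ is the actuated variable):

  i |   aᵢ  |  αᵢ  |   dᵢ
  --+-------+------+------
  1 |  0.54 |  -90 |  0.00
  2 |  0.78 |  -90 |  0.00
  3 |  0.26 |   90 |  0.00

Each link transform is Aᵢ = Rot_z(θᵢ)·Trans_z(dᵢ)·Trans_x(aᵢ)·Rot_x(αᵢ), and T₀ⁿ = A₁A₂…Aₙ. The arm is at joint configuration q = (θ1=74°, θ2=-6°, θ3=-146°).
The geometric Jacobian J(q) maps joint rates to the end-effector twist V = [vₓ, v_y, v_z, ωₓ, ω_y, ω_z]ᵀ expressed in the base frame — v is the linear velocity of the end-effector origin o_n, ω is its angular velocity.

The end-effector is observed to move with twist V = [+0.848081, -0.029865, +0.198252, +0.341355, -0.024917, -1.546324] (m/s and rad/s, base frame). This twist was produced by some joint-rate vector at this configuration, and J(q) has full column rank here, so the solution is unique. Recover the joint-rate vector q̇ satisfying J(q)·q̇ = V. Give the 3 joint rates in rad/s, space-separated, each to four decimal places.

o_n = [0.1638, 1.0988, 0.0590]
J₁: ẑ×o_n = [-1.0988, 0.1638, 0.0000], ω = ẑ
J2: z=[-0.9613, 0.2756, 0.0000] o=[0.1488, 0.5191, 0.0000] → [0.0163, 0.0567, -0.5614, -0.9613, 0.2756, 0.0000]
J3: z=[0.0288, 0.1005, -0.9945] o=[0.3627, 1.2648, 0.0815] → [-0.1673, 0.1984, 0.0152, 0.0288, 0.1005, -0.9945]
q̇ = J⁺·V = [-0.8790, -0.3350, 0.6710]

-0.8790 -0.3350 0.6710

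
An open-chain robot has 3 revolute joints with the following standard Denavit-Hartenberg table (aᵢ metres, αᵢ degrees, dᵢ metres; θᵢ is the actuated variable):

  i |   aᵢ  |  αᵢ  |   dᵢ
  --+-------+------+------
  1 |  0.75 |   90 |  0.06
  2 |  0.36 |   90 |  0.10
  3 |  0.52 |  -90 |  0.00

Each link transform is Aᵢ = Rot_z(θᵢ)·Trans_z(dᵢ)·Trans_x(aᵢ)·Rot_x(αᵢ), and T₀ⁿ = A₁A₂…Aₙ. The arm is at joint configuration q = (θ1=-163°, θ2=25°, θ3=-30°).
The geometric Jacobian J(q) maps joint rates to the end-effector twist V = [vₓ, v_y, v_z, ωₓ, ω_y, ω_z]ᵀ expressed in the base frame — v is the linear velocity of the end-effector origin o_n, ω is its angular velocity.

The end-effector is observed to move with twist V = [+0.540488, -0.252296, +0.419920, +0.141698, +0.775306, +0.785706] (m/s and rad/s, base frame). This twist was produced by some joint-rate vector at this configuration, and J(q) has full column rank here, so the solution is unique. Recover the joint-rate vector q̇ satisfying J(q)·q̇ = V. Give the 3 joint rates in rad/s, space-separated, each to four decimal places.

o_n = [-1.3728, -0.5870, 0.4025]
J₁: ẑ×o_n = [0.5870, -1.3728, 0.0000], ω = ẑ
J2: z=[-0.2924, 0.9563, 0.0000] o=[-0.7172, -0.2193, 0.0600] → [0.3275, 0.1001, 0.7344, -0.2924, 0.9563, 0.0000]
J3: z=[-0.4042, -0.1236, -0.9063] o=[-1.0585, -0.2190, 0.2121] → [-0.3570, 0.3618, 0.1099, -0.4042, -0.1236, -0.9063]
q̇ = J⁺·V = [0.0090, 0.7000, -0.8570]

0.0090 0.7000 -0.8570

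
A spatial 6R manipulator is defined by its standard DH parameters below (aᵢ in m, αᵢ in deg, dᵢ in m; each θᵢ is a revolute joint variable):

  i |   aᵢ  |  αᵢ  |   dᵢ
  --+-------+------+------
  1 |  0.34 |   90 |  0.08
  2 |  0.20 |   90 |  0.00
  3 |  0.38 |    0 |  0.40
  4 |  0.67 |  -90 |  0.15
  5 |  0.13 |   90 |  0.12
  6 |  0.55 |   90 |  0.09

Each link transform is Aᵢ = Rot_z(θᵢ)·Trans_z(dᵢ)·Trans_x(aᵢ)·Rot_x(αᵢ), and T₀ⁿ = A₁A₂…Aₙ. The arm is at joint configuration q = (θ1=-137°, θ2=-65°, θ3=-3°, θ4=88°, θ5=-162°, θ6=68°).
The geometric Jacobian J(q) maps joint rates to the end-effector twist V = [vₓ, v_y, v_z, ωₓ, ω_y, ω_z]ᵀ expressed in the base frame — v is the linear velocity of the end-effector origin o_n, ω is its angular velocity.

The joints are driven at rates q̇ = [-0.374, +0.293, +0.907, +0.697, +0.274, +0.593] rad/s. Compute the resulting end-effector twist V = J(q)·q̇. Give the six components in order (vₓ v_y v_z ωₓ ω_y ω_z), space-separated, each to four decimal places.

0.5235 -0.0366 0.4637 0.6870 0.8244 -0.5517

o_n = [-0.1089, 0.3858, -0.1421]
J₁: ẑ×o_n = [-0.3858, -0.1089, 0.0000], ω = ẑ
J2: z=[-0.6820, 0.7314, 0.0000] o=[-0.2487, -0.2319, 0.0800] → [-0.1624, -0.1514, -0.5234, -0.6820, 0.7314, 0.0000]
J3: z=[0.6628, 0.6181, -0.4226] o=[-0.3105, -0.2895, -0.1013] → [0.2602, -0.0581, 0.3230, 0.6628, 0.6181, -0.4226]
J4: z=[0.6628, 0.6181, -0.4226] o=[-0.1491, -0.1662, -0.6142] → [0.5251, -0.3299, 0.3410, 0.6628, 0.6181, -0.4226]
J5: z=[0.2485, 0.3509, 0.9029] o=[-0.5229, 0.3978, -0.7305] → [0.2174, 0.2276, -0.1483, 0.2485, 0.3509, 0.9029]
J6: z=[-0.4121, -0.8052, 0.4263] o=[-0.3791, 0.3778, -0.6294] → [-0.3958, 0.3161, 0.2143, -0.4121, -0.8052, 0.4263]
V = J·q̇ = [0.5235, -0.0366, 0.4637, 0.6870, 0.8244, -0.5517]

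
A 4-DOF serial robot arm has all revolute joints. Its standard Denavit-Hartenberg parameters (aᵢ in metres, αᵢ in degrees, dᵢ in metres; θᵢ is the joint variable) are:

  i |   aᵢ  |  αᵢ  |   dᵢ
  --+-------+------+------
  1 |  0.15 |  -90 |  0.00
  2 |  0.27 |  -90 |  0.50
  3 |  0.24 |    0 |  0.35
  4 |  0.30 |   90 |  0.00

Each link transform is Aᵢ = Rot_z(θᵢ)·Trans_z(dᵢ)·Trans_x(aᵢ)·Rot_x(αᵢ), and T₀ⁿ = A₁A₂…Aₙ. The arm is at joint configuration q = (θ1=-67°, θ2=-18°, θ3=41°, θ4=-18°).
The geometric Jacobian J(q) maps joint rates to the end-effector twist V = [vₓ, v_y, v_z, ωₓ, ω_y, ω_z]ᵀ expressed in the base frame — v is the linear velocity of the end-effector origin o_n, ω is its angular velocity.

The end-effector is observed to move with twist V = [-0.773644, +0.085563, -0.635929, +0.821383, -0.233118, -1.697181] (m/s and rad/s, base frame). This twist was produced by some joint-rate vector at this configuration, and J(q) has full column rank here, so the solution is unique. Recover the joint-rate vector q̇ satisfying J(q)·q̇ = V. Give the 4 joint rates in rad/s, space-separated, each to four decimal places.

o_n = [0.5785, -0.7863, -0.1081]
J₁: ẑ×o_n = [0.7863, 0.5785, -0.0000], ω = ẑ
J2: z=[0.9205, 0.3907, 0.0000] o=[0.0586, -0.1381, 0.0000] → [-0.0422, 0.0995, -0.7998, 0.9205, 0.3907, 0.0000]
J3: z=[0.1207, -0.2845, -0.9511] o=[0.6192, -0.1791, 0.0834] → [-0.5230, 0.0618, -0.0849, 0.1207, -0.2845, -0.9511]
J4: z=[0.1207, -0.2845, -0.9511] o=[0.5838, -0.4987, -0.1935] → [-0.2978, -0.0053, -0.0362, 0.1207, -0.2845, -0.9511]
q̇ = J⁺·V = [-0.0490, 0.6650, 0.8480, 0.8850]

-0.0490 0.6650 0.8480 0.8850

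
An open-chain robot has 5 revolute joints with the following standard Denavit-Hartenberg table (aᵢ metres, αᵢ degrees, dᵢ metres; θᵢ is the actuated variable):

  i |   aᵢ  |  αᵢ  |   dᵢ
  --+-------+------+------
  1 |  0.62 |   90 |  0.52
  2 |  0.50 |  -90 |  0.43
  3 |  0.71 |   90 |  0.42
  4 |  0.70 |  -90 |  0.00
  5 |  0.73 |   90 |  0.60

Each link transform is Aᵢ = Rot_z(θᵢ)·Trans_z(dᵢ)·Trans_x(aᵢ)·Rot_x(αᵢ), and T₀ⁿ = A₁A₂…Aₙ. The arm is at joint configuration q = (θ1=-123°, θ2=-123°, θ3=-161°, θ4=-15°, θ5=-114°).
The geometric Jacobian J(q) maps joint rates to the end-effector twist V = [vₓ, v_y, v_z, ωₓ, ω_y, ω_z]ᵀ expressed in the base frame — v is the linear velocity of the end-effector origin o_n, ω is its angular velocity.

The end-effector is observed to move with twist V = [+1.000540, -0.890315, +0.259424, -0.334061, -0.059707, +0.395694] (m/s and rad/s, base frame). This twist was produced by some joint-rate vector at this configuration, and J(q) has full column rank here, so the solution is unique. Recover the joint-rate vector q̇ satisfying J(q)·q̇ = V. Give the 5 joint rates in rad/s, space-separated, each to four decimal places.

0.6400 -0.3620 -0.1360 -0.6020 0.4800

o_n = [-1.1889, -1.4491, 0.7901]
J₁: ẑ×o_n = [1.4491, -1.1889, 0.0000], ω = ẑ
J2: z=[-0.8387, 0.5446, 0.0000] o=[-0.3377, -0.5200, 0.5200] → [0.1471, 0.2265, 1.2428, -0.8387, 0.5446, 0.0000]
J3: z=[-0.4568, -0.7034, -0.5446] o=[-0.5500, -0.0574, 0.1007] → [-1.2429, 0.6629, 0.1863, -0.4568, -0.7034, -0.5446]
J4: z=[0.6964, -0.6637, 0.2730] o=[-1.1348, -0.5336, 0.4349] → [0.0143, -0.2621, -0.6735, 0.6964, -0.6637, 0.2730]
J5: z=[-0.5845, -0.7453, -0.3208] o=[-1.4263, -0.5782, 1.0698] → [-0.0709, -0.2396, 0.6859, -0.5845, -0.7453, -0.3208]
q̇ = J⁺·V = [0.6400, -0.3620, -0.1360, -0.6020, 0.4800]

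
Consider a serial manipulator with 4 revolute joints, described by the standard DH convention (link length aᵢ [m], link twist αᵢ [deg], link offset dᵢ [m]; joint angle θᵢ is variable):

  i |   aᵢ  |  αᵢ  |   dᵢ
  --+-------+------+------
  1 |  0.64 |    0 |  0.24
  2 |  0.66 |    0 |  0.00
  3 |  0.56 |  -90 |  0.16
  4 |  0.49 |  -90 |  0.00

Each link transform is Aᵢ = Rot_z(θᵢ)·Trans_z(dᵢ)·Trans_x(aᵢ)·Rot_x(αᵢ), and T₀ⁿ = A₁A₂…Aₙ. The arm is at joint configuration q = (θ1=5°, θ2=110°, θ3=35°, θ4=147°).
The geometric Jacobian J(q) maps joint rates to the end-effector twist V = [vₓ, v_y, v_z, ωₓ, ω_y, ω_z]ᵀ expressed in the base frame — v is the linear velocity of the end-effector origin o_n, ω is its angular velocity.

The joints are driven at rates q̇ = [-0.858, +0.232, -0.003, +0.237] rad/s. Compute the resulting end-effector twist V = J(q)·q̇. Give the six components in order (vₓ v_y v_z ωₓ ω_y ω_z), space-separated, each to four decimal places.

o_n = [0.2296, 0.7285, 0.1331]
J₁: ẑ×o_n = [-0.7285, 0.2296, 0.0000], ω = ẑ
J2: z=[0.0000, 0.0000, 1.0000] o=[0.6376, 0.0558, 0.2400] → [-0.6727, -0.4080, 0.0000, 0.0000, 0.0000, 1.0000]
J3: z=[0.0000, 0.0000, 1.0000] o=[0.3586, 0.6539, 0.2400] → [-0.0745, -0.1291, 0.0000, 0.0000, 0.0000, 1.0000]
J4: z=[-0.5000, -0.8660, 0.0000] o=[-0.1263, 0.9339, 0.4000] → [0.2311, -0.1334, 0.4109, -0.5000, -0.8660, 0.0000]
V = J·q̇ = [0.5240, -0.3229, 0.0974, -0.1185, -0.2052, -0.6290]

0.5240 -0.3229 0.0974 -0.1185 -0.2052 -0.6290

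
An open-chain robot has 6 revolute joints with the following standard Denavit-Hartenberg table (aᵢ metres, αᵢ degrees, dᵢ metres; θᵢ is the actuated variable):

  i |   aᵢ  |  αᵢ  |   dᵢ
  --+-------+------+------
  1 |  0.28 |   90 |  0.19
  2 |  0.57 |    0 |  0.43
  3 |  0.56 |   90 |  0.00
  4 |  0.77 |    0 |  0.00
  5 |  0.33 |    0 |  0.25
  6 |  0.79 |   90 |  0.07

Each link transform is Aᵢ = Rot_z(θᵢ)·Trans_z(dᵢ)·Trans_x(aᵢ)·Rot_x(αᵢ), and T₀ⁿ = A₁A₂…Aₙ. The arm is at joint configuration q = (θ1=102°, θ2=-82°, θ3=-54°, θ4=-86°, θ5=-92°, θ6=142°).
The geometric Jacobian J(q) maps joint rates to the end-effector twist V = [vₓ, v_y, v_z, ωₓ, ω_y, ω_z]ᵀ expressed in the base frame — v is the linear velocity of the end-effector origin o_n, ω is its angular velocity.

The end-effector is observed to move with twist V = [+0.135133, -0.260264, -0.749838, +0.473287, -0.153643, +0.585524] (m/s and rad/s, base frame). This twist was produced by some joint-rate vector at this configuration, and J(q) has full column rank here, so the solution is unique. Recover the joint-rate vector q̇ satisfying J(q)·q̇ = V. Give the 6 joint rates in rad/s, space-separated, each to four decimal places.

o_n = [-0.6866, -0.6847, -0.7855]
J₁: ẑ×o_n = [0.6847, -0.6866, 0.0000], ω = ẑ
J2: z=[0.9781, 0.2079, 0.0000] o=[-0.0582, 0.2739, 0.1900] → [-0.2028, 0.9541, -0.8069, 0.9781, 0.2079, 0.0000]
J3: z=[0.9781, 0.2079, 0.0000] o=[0.3459, 0.4409, -0.3745] → [-0.0855, 0.4020, -0.8863, 0.9781, 0.2079, 0.0000]
J4: z=[0.1444, -0.6795, 0.7193] o=[0.4296, 0.0469, -0.7635] → [0.5412, -0.7998, -0.8641, 0.1444, -0.6795, 0.7193]
J5: z=[0.1444, -0.6795, 0.7193] o=[-0.3137, -0.1506, -0.8008] → [0.3737, -0.2705, -0.3306, 0.1444, -0.6795, 0.7193]
J6: z=[0.1444, -0.6795, 0.7193] o=[-0.3381, -0.0909, -0.3918] → [0.6946, -0.1938, -0.3226, 0.1444, -0.6795, 0.7193]
q̇ = J⁺·V = [0.3280, 0.3900, 0.0410, 0.5150, 0.5500, -0.7070]

0.3280 0.3900 0.0410 0.5150 0.5500 -0.7070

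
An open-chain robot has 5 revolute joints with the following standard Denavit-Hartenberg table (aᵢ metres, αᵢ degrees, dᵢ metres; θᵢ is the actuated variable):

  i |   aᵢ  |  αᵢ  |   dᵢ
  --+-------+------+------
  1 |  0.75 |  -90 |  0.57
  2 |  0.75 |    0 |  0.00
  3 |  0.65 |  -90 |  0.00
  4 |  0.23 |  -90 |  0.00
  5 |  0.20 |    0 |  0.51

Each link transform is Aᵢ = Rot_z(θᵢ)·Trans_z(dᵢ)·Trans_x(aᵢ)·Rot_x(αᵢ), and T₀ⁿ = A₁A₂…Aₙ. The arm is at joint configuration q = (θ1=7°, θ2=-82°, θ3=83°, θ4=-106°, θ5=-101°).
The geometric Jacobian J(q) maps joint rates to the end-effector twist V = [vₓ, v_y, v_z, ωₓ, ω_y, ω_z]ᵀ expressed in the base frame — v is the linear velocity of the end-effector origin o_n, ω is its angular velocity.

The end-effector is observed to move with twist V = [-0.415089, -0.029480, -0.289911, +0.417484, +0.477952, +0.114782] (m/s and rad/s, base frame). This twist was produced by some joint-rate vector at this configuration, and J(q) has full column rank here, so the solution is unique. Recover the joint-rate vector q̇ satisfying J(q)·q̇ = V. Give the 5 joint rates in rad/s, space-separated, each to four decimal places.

-0.0830 -0.3860 0.6750 -0.2060 0.4880

o_n = [1.8841, 0.5588, 1.0974]
J₁: ẑ×o_n = [-0.5588, 1.8841, 0.0000], ω = ẑ
J2: z=[-0.1219, 0.9925, 0.0000] o=[0.7444, 0.0914, 0.5700] → [0.5235, 0.0643, -1.1882, -0.1219, 0.9925, 0.0000]
J3: z=[-0.1219, 0.9925, 0.0000] o=[0.8480, 0.1041, 1.3127] → [-0.2137, -0.0262, -1.0838, -0.1219, 0.9925, 0.0000]
J4: z=[-0.0173, -0.0021, -0.9998] o=[1.4931, 0.1833, 1.3014] → [0.3758, -0.3945, -0.0057, -0.0173, -0.0021, -0.9998]
J5: z=[0.9204, 0.3907, -0.0168] o=[1.4032, 0.3950, 1.3025] → [-0.0774, 0.1806, -0.0372, 0.9204, 0.3907, -0.0168]
q̇ = J⁺·V = [-0.0830, -0.3860, 0.6750, -0.2060, 0.4880]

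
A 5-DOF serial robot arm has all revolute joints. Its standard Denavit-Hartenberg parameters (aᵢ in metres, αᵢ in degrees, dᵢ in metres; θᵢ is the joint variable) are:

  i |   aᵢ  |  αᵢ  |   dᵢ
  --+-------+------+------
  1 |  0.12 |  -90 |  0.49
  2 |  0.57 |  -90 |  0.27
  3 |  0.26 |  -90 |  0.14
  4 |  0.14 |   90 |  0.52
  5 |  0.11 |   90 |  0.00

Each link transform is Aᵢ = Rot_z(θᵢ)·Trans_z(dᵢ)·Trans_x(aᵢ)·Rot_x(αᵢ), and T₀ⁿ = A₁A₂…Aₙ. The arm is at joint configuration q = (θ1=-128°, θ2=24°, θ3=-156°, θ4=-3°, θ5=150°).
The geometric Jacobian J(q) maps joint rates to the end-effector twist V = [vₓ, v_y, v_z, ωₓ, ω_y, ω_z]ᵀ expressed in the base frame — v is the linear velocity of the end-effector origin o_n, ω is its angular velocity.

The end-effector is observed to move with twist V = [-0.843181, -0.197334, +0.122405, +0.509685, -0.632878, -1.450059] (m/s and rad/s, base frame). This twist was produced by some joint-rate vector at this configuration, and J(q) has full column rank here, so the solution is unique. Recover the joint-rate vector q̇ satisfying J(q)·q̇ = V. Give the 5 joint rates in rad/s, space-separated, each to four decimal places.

o_n = [0.3905, -0.9932, 0.1462]
J₁: ẑ×o_n = [0.9932, 0.3905, -0.0000], ω = ẑ
J2: z=[0.7880, -0.6157, 0.0000] o=[-0.0739, -0.0946, 0.4900] → [0.2117, 0.2709, -0.4222, 0.7880, -0.6157, 0.0000]
J3: z=[0.2504, 0.3205, -0.9135] o=[-0.1817, -0.6711, 0.2582] → [-0.3301, -0.4947, -0.2641, 0.2504, 0.3205, -0.9135]
J4: z=[0.4911, -0.8552, -0.1654] o=[0.0703, -0.5204, 0.2269] → [-0.0092, -0.0134, 0.0417, 0.4911, -0.8552, -0.1654]
J5: z=[0.2064, 0.2988, -0.9317] o=[0.4441, -0.9058, 0.1861] → [-0.0933, 0.0582, -0.0020, 0.2064, 0.2988, -0.9317]
q̇ = J⁺·V = [-0.8390, -0.0540, -0.2340, 0.9420, 0.7180]

-0.8390 -0.0540 -0.2340 0.9420 0.7180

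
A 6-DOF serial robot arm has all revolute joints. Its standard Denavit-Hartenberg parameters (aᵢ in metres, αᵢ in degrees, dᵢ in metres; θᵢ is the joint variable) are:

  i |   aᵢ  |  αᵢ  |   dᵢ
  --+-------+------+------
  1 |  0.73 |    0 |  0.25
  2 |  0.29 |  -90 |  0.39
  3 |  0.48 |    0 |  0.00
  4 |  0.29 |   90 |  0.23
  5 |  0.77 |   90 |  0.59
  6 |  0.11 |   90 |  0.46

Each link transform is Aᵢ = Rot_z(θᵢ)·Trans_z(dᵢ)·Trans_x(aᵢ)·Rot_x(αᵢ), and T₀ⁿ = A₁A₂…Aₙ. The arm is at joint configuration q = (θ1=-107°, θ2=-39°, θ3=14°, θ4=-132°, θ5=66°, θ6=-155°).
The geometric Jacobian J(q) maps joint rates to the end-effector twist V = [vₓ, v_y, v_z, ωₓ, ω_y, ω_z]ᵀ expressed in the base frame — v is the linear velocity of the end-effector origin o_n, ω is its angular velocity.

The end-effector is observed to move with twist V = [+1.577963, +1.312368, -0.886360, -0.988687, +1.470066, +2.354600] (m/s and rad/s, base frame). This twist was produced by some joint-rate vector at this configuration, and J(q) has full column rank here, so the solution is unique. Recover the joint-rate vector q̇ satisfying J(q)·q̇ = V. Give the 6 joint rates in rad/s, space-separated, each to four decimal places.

o_n = [0.3068, -1.1376, 1.1365]
J₁: ẑ×o_n = [1.1376, 0.3068, -0.0000], ω = ẑ
J2: z=[0.0000, 0.0000, 1.0000] o=[-0.2134, -0.6981, 0.2500] → [0.4395, 0.5203, -0.0000, 0.0000, 0.0000, 1.0000]
J3: z=[0.5592, -0.8290, 0.0000] o=[-0.4539, -0.8603, 0.6400] → [-0.4116, -0.2777, 0.4756, 0.5592, -0.8290, 0.0000]
J4: z=[0.5592, -0.8290, 0.0000] o=[-0.8400, -1.1207, 0.5239] → [-0.5079, -0.3426, 0.9413, 0.5592, -0.8290, 0.0000]
J5: z=[0.7320, 0.4937, -0.4695] o=[-0.5985, -1.2353, 0.7799] → [0.2219, -0.6861, -0.3755, 0.7320, 0.4937, -0.4695]
J6: z=[0.1281, 0.5770, 0.8066] o=[0.3486, -1.4449, 0.7795] → [-0.0419, -0.0795, 0.0635, 0.1281, 0.5770, 0.8066]
q̇ = J⁺·V = [0.5600, 0.9040, -0.5160, -0.9050, -0.4160, 0.8620]

0.5600 0.9040 -0.5160 -0.9050 -0.4160 0.8620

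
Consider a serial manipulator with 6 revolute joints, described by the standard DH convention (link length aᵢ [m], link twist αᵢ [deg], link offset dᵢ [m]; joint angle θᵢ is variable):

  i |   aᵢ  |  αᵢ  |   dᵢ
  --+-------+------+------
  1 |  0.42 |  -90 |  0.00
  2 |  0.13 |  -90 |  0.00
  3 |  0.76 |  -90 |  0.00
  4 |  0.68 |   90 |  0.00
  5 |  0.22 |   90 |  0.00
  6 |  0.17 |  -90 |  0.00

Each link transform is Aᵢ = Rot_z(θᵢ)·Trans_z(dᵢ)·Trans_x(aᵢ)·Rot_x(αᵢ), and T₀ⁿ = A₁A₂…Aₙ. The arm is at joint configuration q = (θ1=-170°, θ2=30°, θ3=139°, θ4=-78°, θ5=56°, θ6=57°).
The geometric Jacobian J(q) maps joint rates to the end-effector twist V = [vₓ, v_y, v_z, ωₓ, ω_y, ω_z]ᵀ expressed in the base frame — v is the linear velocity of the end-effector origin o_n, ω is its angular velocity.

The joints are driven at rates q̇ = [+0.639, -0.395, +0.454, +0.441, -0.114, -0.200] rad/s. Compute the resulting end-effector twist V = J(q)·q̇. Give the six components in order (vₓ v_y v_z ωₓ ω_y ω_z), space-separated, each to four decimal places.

-0.0173 0.2801 -0.1812 0.4860 0.1144 0.6172

o_n = [0.5037, 0.4220, -0.4285]
J₁: ẑ×o_n = [-0.4220, 0.5037, 0.0000], ω = ẑ
J2: z=[0.1736, -0.9848, 0.0000] o=[-0.4136, -0.0729, 0.0000] → [0.4220, 0.0744, 0.9893, 0.1736, -0.9848, 0.0000]
J3: z=[0.4924, 0.0868, -0.8660] o=[-0.5245, -0.0925, -0.0650] → [0.4140, -0.7114, 0.1641, 0.4924, 0.0868, -0.8660]
J4: z=[0.6906, -0.6446, 0.3280] o=[-0.1219, 0.4848, 0.2218] → [0.4398, 0.6543, 0.3598, 0.6906, -0.6446, 0.3280]
J5: z=[-0.4158, -0.7249, -0.5492] o=[0.2805, 0.6499, -0.3009] → [-0.0326, -0.1756, 0.2565, -0.4158, -0.7249, -0.5492]
J6: z=[0.1044, 0.5618, -0.8207] o=[0.4793, 0.5623, -0.3356] → [-0.1673, -0.0103, -0.0283, 0.1044, 0.5618, -0.8207]
V = J·q̇ = [-0.0173, 0.2801, -0.1812, 0.4860, 0.1144, 0.6172]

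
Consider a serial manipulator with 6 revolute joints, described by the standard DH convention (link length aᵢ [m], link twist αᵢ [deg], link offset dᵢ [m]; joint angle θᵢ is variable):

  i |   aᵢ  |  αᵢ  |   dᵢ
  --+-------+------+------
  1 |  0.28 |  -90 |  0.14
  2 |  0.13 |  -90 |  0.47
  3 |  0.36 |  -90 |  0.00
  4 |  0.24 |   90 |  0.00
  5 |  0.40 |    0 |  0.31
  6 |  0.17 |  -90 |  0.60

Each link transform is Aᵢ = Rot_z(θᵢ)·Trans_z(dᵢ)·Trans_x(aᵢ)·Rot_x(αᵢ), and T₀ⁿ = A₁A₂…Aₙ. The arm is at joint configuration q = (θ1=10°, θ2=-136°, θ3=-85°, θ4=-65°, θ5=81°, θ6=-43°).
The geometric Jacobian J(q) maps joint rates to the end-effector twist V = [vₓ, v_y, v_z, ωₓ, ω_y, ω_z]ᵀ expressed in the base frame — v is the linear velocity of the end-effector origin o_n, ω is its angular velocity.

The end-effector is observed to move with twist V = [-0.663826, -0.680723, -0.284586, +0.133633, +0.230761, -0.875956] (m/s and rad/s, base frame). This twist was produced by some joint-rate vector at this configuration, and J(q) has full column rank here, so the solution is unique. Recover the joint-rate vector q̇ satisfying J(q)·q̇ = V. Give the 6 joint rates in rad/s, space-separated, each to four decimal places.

-0.1930 -0.7180 0.0320 -0.6760 -0.0410 -0.9150

o_n = [0.3565, 0.2124, 1.1204]
J₁: ẑ×o_n = [-0.2124, 0.3565, 0.0000], ω = ẑ
J2: z=[-0.1736, 0.9848, 0.0000] o=[0.2757, 0.0486, 0.1400] → [0.9655, 0.1702, -0.1079, -0.1736, 0.9848, 0.0000]
J3: z=[0.6841, 0.1206, 0.7193] o=[0.1020, 0.4952, 0.2303] → [0.3108, -0.4259, -0.2242, 0.6841, 0.1206, 0.7193]
J4: z=[-0.6906, -0.2103, 0.6920] o=[0.0175, 0.8445, 0.2521] → [0.2549, 0.8342, 0.5078, -0.6906, -0.2103, 0.6920]
J5: z=[0.5019, -0.8283, 0.2491] o=[0.1425, 0.9691, 0.4147] → [-0.3960, -0.3009, -0.2026, 0.5019, -0.8283, 0.2491]
J6: z=[0.5019, -0.8283, 0.2491] o=[0.0579, 0.6618, 0.8077] → [-0.1470, -0.0825, 0.0218, 0.5019, -0.8283, 0.2491]
q̇ = J⁺·V = [-0.1930, -0.7180, 0.0320, -0.6760, -0.0410, -0.9150]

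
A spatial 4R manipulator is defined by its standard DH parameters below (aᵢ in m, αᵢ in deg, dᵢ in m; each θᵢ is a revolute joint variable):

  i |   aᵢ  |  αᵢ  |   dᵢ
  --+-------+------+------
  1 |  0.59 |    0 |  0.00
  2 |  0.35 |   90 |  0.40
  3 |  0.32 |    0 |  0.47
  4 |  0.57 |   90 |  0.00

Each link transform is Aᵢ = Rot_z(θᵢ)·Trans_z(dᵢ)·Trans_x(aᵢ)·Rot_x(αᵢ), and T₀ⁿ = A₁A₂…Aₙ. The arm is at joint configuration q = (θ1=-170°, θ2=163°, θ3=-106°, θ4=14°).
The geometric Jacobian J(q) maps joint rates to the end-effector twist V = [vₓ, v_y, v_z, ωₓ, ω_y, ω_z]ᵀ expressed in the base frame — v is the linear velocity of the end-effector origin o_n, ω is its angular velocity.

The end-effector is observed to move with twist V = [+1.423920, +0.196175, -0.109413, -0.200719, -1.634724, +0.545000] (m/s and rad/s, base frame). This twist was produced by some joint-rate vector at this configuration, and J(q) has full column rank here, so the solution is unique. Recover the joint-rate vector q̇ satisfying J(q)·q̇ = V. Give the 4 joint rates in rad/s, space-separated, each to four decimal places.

-0.4190 0.9640 0.8690 0.7780

o_n = [-0.3982, -0.5984, -0.4773]
J₁: ẑ×o_n = [0.5984, -0.3982, 0.0000], ω = ẑ
J2: z=[0.0000, 0.0000, 1.0000] o=[-0.5810, -0.1025, 0.0000] → [0.4960, 0.1828, -0.0000, 0.0000, 0.0000, 1.0000]
J3: z=[-0.1219, -0.9925, 0.0000] o=[-0.2336, -0.1451, 0.4000] → [0.8707, -0.1069, -0.1081, -0.1219, -0.9925, 0.0000]
J4: z=[-0.1219, -0.9925, 0.0000] o=[-0.3785, -0.6009, 0.0924] → [0.5654, -0.0694, -0.0199, -0.1219, -0.9925, 0.0000]
q̇ = J⁺·V = [-0.4190, 0.9640, 0.8690, 0.7780]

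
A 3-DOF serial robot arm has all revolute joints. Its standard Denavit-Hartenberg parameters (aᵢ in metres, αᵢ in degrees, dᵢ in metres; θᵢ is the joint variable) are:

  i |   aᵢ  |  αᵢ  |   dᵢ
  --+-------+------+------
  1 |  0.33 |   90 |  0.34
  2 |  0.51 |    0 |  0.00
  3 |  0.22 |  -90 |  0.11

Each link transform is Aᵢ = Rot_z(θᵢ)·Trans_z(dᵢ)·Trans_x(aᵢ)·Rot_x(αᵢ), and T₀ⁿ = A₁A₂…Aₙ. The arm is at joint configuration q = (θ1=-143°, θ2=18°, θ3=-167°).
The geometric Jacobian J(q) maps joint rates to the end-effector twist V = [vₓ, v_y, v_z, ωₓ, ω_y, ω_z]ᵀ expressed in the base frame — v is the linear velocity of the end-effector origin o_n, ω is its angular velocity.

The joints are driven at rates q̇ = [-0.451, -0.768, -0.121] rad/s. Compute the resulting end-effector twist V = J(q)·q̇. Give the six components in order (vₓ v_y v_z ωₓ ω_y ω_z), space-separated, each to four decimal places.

o_n = [-0.5665, -0.2892, 0.3843]
J₁: ẑ×o_n = [0.2892, -0.5665, 0.0000], ω = ẑ
J2: z=[-0.6018, 0.7986, 0.0000] o=[-0.2635, -0.1986, 0.3400] → [0.0354, 0.0267, 0.2965, -0.6018, 0.7986, 0.0000]
J3: z=[-0.6018, 0.7986, 0.0000] o=[-0.6509, -0.4905, 0.4976] → [-0.0905, -0.0682, -0.1886, -0.6018, 0.7986, 0.0000]
V = J·q̇ = [-0.1466, 0.2433, -0.2049, 0.5350, -0.7100, -0.4510]

-0.1466 0.2433 -0.2049 0.5350 -0.7100 -0.4510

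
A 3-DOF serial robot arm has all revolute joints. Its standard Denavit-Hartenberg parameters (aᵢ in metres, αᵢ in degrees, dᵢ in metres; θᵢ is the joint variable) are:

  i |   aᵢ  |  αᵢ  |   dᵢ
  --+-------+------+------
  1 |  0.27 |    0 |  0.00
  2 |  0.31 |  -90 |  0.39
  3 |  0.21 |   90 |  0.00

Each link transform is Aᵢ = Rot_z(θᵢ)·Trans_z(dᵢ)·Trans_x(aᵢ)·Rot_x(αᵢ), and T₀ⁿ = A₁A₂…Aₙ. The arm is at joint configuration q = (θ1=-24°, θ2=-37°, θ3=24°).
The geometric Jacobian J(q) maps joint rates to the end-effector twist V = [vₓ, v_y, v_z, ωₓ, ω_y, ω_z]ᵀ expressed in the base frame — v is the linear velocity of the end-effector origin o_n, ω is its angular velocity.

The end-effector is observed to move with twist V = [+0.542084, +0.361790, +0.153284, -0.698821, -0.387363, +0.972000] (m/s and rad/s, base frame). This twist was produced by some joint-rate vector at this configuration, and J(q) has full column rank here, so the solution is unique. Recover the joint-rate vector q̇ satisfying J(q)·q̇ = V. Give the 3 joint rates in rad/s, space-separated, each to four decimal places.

0.7500 0.2220 -0.7990

o_n = [0.4900, -0.5487, 0.3046]
J₁: ẑ×o_n = [0.5487, 0.4900, -0.0000], ω = ẑ
J2: z=[0.0000, 0.0000, 1.0000] o=[0.2467, -0.1098, 0.0000] → [0.4389, 0.2433, -0.0000, 0.0000, 0.0000, 1.0000]
J3: z=[0.8746, 0.4848, 0.0000] o=[0.3969, -0.3810, 0.3900] → [-0.0414, 0.0747, -0.1918, 0.8746, 0.4848, 0.0000]
q̇ = J⁺·V = [0.7500, 0.2220, -0.7990]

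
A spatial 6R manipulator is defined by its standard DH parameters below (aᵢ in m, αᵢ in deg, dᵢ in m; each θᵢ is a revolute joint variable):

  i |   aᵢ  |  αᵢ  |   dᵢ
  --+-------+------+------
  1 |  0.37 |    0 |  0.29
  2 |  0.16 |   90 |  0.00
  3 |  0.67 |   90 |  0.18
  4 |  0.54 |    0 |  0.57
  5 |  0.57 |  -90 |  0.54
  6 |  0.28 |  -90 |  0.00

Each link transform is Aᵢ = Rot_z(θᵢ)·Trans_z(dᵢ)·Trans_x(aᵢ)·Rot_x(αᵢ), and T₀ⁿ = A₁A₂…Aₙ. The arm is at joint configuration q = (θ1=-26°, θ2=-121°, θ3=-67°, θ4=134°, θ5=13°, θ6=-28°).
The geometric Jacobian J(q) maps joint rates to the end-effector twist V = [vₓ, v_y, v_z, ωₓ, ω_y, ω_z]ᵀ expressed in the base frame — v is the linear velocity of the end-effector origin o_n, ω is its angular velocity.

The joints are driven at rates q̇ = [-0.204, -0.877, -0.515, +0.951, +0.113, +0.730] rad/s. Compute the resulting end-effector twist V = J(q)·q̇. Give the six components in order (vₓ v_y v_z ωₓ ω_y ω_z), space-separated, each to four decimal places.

o_n = [0.7327, 1.3062, 0.1644]
J₁: ẑ×o_n = [-1.3062, 0.7327, 0.0000], ω = ẑ
J2: z=[0.0000, 0.0000, 1.0000] o=[0.3326, -0.1622, 0.2900] → [-1.4684, 0.4002, 0.0000, 0.0000, 0.0000, 1.0000]
J3: z=[-0.5446, 0.8387, 0.0000] o=[0.1984, -0.2493, 0.2900] → [-0.1054, -0.0684, -1.2953, -0.5446, 0.8387, 0.0000]
J4: z=[0.7720, 0.5013, -0.3907] o=[-0.1192, -0.2410, -0.3267] → [0.8507, -0.7120, 0.7673, 0.7720, 0.5013, -0.3907]
J5: z=[0.7720, 0.5013, -0.3907] o=[0.2322, 0.4504, -0.2042] → [0.5191, -0.4801, 0.4097, 0.7720, 0.5013, -0.3907]
J6: z=[0.6352, -0.5875, 0.5013] o=[0.6366, 1.0832, 0.0249] → [-0.1937, -0.0404, 0.1981, 0.6352, -0.5875, 0.5013]
V = J·q̇ = [2.3348, -1.2261, 1.5877, 1.5656, -0.3273, -1.1308]

2.3348 -1.2261 1.5877 1.5656 -0.3273 -1.1308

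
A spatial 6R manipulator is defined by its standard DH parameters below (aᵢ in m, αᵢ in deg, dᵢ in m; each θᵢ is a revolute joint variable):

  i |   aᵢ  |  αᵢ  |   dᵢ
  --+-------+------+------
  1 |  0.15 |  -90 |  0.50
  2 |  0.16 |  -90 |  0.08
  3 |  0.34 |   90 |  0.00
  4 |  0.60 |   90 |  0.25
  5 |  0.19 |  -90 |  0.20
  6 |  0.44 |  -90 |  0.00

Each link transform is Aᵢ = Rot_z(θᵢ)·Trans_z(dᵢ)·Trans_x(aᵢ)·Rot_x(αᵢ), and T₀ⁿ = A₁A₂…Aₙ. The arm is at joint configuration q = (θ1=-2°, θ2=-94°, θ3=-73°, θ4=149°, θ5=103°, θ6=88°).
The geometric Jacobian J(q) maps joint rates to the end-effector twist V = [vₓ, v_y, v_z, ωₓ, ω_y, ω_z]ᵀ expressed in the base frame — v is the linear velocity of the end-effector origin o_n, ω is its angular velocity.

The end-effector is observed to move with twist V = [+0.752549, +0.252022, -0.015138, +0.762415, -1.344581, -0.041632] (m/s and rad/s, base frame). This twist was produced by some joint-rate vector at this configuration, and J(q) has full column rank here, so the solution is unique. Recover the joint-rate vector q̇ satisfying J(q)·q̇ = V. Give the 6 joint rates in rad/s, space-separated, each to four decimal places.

-0.7220 -0.9560 0.6780 -0.7540 0.0670 -0.2370

o_n = [0.2523, -0.0441, 0.1605]
J₁: ẑ×o_n = [0.0441, 0.2523, -0.0000], ω = ẑ
J2: z=[0.0349, 0.9994, 0.0000] o=[0.1499, -0.0052, 0.5000] → [-0.3393, 0.0118, -0.1037, 0.0349, 0.9994, 0.0000]
J3: z=[0.9970, -0.0348, 0.0698] o=[0.1415, 0.0751, 0.6596] → [0.0257, 0.5053, -0.1150, 0.9970, -0.0348, 0.0698]
J4: z=[0.0769, 0.2899, -0.9540] o=[0.1460, 0.4003, 0.7588] → [-0.5974, -0.0554, -0.0650, 0.0769, 0.2899, -0.9540]
J5: z=[0.8612, 0.4628, 0.2100] o=[0.4666, -0.0299, 0.3918] → [-0.1041, 0.1542, 0.0869, 0.8612, 0.4628, 0.2100]
J6: z=[-0.5068, 0.7511, 0.4232] o=[0.6316, 0.1521, 0.2664] → [0.0035, -0.2142, 0.3843, -0.5068, 0.7511, 0.4232]
q̇ = J⁺·V = [-0.7220, -0.9560, 0.6780, -0.7540, 0.0670, -0.2370]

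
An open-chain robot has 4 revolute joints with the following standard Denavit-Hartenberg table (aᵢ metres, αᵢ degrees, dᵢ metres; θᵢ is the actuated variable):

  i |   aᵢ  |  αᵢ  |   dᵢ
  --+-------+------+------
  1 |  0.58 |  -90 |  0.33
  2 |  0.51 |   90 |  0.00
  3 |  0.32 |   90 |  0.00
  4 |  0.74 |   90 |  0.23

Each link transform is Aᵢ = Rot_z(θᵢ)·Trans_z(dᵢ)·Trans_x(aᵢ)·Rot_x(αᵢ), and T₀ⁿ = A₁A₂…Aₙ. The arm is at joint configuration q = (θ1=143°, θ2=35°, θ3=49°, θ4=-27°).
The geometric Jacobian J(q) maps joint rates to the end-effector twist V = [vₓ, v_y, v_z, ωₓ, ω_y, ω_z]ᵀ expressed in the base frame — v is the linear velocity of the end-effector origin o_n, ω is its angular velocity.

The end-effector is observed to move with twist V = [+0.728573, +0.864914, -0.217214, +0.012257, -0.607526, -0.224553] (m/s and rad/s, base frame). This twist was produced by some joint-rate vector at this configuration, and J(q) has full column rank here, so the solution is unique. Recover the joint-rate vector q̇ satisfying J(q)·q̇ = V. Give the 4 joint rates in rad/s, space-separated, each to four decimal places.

-0.7450 -0.0490 0.2110 -0.8030

o_n = [-1.5309, 0.4170, -0.7058]
J₁: ẑ×o_n = [-0.4170, -1.5309, 0.0000], ω = ẑ
J2: z=[-0.6018, -0.7986, 0.0000] o=[-0.4632, 0.3491, 0.3300] → [0.8272, -0.6234, -0.8936, -0.6018, -0.7986, 0.0000]
J3: z=[-0.4581, 0.3452, 0.8192] o=[-0.7969, 0.6005, 0.0375] → [-0.1063, -0.9417, 0.3374, -0.4581, 0.3452, 0.8192]
J4: z=[-0.0989, 0.8960, -0.4329] o=[-1.0795, 0.5111, -0.0829] → [-0.5988, 0.1338, 0.4137, -0.0989, 0.8960, -0.4329]
q̇ = J⁺·V = [-0.7450, -0.0490, 0.2110, -0.8030]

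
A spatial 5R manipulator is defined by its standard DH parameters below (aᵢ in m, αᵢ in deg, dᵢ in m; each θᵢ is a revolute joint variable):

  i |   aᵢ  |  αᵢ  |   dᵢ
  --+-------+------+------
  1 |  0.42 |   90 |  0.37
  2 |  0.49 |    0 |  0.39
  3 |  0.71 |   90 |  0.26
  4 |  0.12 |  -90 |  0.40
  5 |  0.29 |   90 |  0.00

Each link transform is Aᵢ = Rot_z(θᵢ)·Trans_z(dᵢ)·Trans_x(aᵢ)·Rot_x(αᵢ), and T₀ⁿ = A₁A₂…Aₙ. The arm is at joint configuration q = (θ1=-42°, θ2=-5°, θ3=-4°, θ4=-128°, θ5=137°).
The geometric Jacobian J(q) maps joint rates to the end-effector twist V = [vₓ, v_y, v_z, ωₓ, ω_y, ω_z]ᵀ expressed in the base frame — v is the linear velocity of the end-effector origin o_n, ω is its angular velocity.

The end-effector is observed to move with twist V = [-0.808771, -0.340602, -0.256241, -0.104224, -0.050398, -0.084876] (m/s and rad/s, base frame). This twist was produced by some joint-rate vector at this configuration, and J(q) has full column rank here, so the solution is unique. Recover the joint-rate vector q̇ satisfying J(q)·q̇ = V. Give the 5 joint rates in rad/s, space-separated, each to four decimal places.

-0.5140 -0.6120 0.6330 -0.4170 -0.1400

o_n = [0.7306, -1.6302, 0.0076]
J₁: ẑ×o_n = [1.6302, 0.7306, -0.0000], ω = ẑ
J2: z=[-0.6691, -0.7431, 0.0000] o=[0.3121, -0.2810, 0.3700] → [0.2693, -0.2425, 1.2138, -0.6691, -0.7431, 0.0000]
J3: z=[-0.6691, -0.7431, 0.0000] o=[0.4139, -0.8975, 0.3273] → [0.2376, -0.2139, 0.7256, -0.6691, -0.7431, 0.0000]
J4: z=[-0.1163, 0.1047, -0.9877] o=[0.7611, -1.5599, 0.2162] → [-0.0912, 0.0058, 0.0114, -0.1163, 0.1047, -0.9877]
J5: z=[0.9904, -0.0633, -0.1233] o=[0.7236, -1.3990, -0.1673] → [-0.0396, -0.1741, -0.2285, 0.9904, -0.0633, -0.1233]
q̇ = J⁺·V = [-0.5140, -0.6120, 0.6330, -0.4170, -0.1400]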